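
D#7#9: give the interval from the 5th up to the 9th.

The chord tones of D# dominant seventh sharp nine are D#-F##-A#-C#-E##.
So we need the interval from A# up to E##.
A# up to E## is 8 semitones, a half step wider than a perfect fifth, so the interval is augmented.

augmented fifth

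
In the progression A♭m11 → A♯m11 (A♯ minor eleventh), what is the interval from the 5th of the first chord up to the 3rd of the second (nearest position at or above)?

A♭m11 has E♭ as its 5th, and A♯m11 (A♯ minor eleventh) has C♯ as its 3rd.
E♭ up to C♯ is 10 semitones, a half step wider than a major sixth, so the interval is augmented.

augmented sixth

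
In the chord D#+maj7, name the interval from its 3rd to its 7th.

perfect 5th

D#maj7#5: D#, F##, A##, C##.
The 3rd is F## and the 7th is C##.
Counting 5 letters and 7 half steps from F## gives a perfect fifth.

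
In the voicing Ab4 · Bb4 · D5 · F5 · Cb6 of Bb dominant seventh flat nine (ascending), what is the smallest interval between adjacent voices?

Adjacent intervals: Ab4→Bb4 = major second; Bb4→D5 = major third; D5→F5 = minor third; F5→Cb6 = diminished fifth.
The smallest is Ab4 to Bb4, a major second (2 semitones).

major second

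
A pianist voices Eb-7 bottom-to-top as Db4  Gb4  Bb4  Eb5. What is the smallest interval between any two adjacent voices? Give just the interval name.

major 3rd

Adjacent intervals: Db4→Gb4 = perfect fourth; Gb4→Bb4 = major third; Bb4→Eb5 = perfect fourth.
The smallest is Gb4 to Bb4, a major third (4 semitones).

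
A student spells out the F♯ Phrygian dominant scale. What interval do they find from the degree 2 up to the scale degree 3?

augmented second

F♯ phrygian dominant: F♯ G A♯ B C♯ D E.
Degree 2 = G; degree 3 = A♯.
G up to A♯ is 3 semitones, a half step wider than a major second, so the interval is augmented.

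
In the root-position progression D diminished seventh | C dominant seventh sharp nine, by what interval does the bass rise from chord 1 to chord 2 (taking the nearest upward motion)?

minor seventh

The roots are D and C.
From D to C: 10 semitones over a seventh = minor.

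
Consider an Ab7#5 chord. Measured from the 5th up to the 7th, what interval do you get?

diminished third

Ab augmented seventh is spelled Ab–C–E–Gb.
5th = E; 7th = Gb.
From E to Gb: 2 semitones over a third = diminished.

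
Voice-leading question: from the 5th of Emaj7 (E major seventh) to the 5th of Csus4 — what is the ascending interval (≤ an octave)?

The 5th of Emaj7 (E major seventh) is B; the 5th of Csus4 is G.
B up to G is 8 semitones, a half step narrower than a major sixth, so the interval is minor.

minor sixth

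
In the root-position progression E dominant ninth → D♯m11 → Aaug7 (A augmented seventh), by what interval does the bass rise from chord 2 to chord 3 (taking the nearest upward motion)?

The roots are D♯ and A.
5 letter names make it a fifth; at 6 semitones (a half step narrower than perfect) the quality is diminished.

diminished fifth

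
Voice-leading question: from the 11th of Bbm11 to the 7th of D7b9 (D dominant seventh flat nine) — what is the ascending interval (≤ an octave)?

Bbm11 has Eb as its 11th, and D7b9 (D dominant seventh flat nine) has C as its 7th.
From Eb to C is 9 semitones, exactly the major sixth.

major sixth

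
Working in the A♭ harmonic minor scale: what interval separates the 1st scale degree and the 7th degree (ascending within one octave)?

major seventh

Spelling the A♭ harmonic minor scale: A♭ B♭ C♭ D♭ E♭ F♭ G.
So we need the interval from A♭ up to G.
From A♭ to G is 11 semitones, exactly the major seventh.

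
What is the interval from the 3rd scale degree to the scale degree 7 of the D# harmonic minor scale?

augmented 5th

Spelling the D# harmonic minor scale: D# E# F# G# A# B C##.
The 3rd scale degree is F# and the degree 7 is C##.
From F# to C##: 8 semitones over a fifth = augmented.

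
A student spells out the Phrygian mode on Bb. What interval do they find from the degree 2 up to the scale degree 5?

augmented fourth

Bb phrygian: Bb Cb Db Eb F Gb Ab.
So we need the interval from Cb up to F.
From Cb to F: 6 semitones over a fourth = augmented.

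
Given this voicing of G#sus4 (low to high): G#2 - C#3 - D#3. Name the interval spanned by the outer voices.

perfect fifth

The outer voices are G#2 and D#3.
Counting 5 letters and 7 half steps from G# gives a perfect fifth.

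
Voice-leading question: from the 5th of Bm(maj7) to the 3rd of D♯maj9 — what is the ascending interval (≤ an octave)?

augmented unison

The 5th of Bm(maj7) is F♯; the 3rd of D♯maj9 is F𝄪.
From F♯ to F𝄪: 1 semitone over a unison = augmented.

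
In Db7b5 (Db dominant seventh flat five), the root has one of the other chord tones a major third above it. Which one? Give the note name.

F

Spelling the chord: Db-F-Abb-Cb.
The root is Db. A major third above Db is F.
F is the chord's 3rd.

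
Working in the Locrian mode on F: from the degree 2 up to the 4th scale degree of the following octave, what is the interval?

major tenth

F locrian: F Gb Ab Bb Cb Db Eb.
Degree 2 = Gb; 4th degree (up an octave) = Bb.
From Gb to Bb is 16 semitones, exactly the major tenth.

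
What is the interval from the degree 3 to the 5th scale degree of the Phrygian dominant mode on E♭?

Spelling the Phrygian dominant mode on E♭: E♭ F♭ G A♭ B♭ C♭ D♭.
The degree 3 is G and the 5th scale degree is B♭.
3 letter names make it a third; at 3 semitones (a half step narrower than major) the quality is minor.

minor third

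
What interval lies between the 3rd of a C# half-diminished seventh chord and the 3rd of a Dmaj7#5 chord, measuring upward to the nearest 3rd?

major 2nd

The 3rd of C# half-diminished seventh is E; the 3rd of Dmaj7#5 is F#.
E up to F# spans 2 letter names and 2 semitones — a major second.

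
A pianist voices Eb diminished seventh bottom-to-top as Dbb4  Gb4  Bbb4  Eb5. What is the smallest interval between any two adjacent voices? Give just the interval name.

Adjacent intervals: Dbb4→Gb4 = augmented fourth; Gb4→Bbb4 = minor third; Bbb4→Eb5 = augmented fourth.
The smallest is Gb4 to Bbb4, a minor third (3 semitones).

minor third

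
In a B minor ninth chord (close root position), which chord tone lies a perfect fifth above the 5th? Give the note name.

C#

The chord tones of Bmin9 (B minor ninth) are B–D–F#–A–C#.
The 5th is F#. A perfect fifth above F# is C#.
C# is the chord's 9th.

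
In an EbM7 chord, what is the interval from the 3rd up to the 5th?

Spelling the chord: Eb–G–Bb–D.
That puts G below Bb.
G up to Bb is 3 semitones, a half step narrower than a major third, so the interval is minor.

m3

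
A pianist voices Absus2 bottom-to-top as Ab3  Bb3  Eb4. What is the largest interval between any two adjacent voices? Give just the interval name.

perfect fourth

Adjacent intervals: Ab3→Bb3 = major second; Bb3→Eb4 = perfect fourth.
The largest is Bb3 to Eb4, a perfect fourth (5 semitones).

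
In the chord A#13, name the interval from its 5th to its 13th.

Spelling the chord: A#–C##–E#–G#–B#–F##.
The 5th is E# and the 13th is F##.
E# up to F## spans 9 letter names and 14 semitones — a major ninth.

major ninth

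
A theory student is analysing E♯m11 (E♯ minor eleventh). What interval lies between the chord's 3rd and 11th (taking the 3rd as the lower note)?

major ninth

The chord tones of E♯m11 (E♯ minor eleventh) are E♯-G♯-B♯-D♯-F𝄪-A♯.
The 3rd is G♯ and the 11th is A♯.
From G♯ to A♯ is 14 semitones, exactly the major ninth.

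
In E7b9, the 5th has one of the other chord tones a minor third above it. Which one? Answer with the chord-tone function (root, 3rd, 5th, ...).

7th

Spelling the chord: E–G♯–B–D–F.
The 5th is B. A minor third above B is D.
D is the chord's 7th.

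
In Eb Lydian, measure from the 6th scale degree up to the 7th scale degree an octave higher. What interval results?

Eb lydian: Eb F G A Bb C D.
That puts C below D.
C up to D spans 9 letter names and 14 semitones — a major ninth.

major ninth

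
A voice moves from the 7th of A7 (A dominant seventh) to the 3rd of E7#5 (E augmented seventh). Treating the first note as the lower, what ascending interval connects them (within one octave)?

augmented unison

A7 (A dominant seventh) has G as its 7th, and E7#5 (E augmented seventh) has G♯ as its 3rd.
From G to G♯: 1 semitone over a unison = augmented.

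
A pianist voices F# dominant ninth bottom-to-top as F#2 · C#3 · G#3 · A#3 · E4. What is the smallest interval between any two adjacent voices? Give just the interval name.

M2

Adjacent intervals: F#2→C#3 = perfect fifth; C#3→G#3 = perfect fifth; G#3→A#3 = major second; A#3→E4 = diminished fifth.
The smallest is G#3 to A#3, a major second (2 semitones).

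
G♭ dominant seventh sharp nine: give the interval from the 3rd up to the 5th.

The chord tones of G♭ dominant seventh sharp nine are G♭-B♭-D♭-F♭-A.
So we need the interval from B♭ up to D♭.
3 letter names make it a third; at 3 semitones (a half step narrower than major) the quality is minor.

minor 3rd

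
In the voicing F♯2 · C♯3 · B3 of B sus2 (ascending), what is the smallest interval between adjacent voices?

Adjacent intervals: F♯2→C♯3 = perfect fifth; C♯3→B3 = minor seventh.
The smallest is F♯2 to C♯3, a perfect fifth (7 semitones).

perfect fifth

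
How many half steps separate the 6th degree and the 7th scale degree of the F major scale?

2

The scale is F G A Bb C D E.
D up to E is a major second — 2 semitones.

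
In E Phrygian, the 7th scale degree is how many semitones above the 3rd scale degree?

7

The scale is E F G A B C D.
G up to D is a perfect fifth — 7 semitones.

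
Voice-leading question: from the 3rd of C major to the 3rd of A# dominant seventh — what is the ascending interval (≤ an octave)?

A6

The 3rd of C major is E; the 3rd of A# dominant seventh is C##.
From E to C##: 10 semitones over a sixth = augmented.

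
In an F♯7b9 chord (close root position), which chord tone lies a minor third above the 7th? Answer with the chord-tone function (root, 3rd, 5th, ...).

9th

F♯7b9: F♯-A♯-C♯-E-G.
The 7th is E. A minor third above E is G.
G is the chord's 9th.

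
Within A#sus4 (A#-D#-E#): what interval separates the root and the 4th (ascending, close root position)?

perfect fourth

The root is A# and the 4th is D#.
Counting 4 letters and 5 half steps from A# gives a perfect fourth.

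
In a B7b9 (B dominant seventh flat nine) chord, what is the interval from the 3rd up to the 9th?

diminished 7th

B7b9 (B dominant seventh flat nine) is spelled B-D#-F#-A-C.
The 3rd is D# and the 9th is C.
7 letter names make it a seventh; at 9 semitones (a whole step narrower than major) the quality is diminished.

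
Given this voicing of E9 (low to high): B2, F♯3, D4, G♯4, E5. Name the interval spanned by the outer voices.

perfect 18th

The outer voices are B2 and E5.
Counting 18 letters and 29 half steps from B gives a perfect 18th.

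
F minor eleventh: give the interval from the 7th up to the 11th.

perfect 5th

The chord tones of Fm11 are F–A♭–C–E♭–G–B♭.
That puts E♭ below B♭.
From E♭ to B♭ is 7 semitones, exactly the perfect fifth.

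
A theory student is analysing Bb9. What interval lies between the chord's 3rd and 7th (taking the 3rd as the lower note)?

diminished fifth

Bb9 (Bb dominant ninth) is spelled Bb-D-F-Ab-C.
3rd = D; 7th = Ab.
From D to Ab: 6 semitones over a fifth = diminished.
This 3–7 tritone is the characteristic tension at the heart of the dominant sound.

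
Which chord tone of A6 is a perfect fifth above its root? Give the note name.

E

The chord tones of A6 are A–C#–E–F#.
The root is A. A perfect fifth above A is E.
E is the chord's 5th.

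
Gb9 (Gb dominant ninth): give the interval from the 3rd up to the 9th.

Gb9: Gb Bb Db Fb Ab.
The 3rd is Bb and the 9th is Ab.
Bb up to Ab is 10 semitones, a half step narrower than a major seventh, so the interval is minor.

minor 7th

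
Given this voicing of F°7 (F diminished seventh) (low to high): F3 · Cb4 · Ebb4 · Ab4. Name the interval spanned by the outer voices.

The outer voices are F3 and Ab4.
From F to Ab: 15 semitones over a tenth = minor.

minor tenth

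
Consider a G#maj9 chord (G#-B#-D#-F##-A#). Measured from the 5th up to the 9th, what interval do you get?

5th = D#; 9th = A#.
Counting 5 letters and 7 half steps from D# gives a perfect fifth.

P5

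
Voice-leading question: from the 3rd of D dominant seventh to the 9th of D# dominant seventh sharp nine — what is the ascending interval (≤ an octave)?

The 3rd of D dominant seventh is F#; the 9th of D# dominant seventh sharp nine is E##.
From F# to E##: 12 semitones over a seventh = augmented.

augmented seventh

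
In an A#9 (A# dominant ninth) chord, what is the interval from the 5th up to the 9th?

perfect 5th

Spelling the chord: A#–C##–E#–G#–B#.
The 5th is E# and the 9th is B#.
E# up to B# spans 5 letter names and 7 semitones — a perfect fifth.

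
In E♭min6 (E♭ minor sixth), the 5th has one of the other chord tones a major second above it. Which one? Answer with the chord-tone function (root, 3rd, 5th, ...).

6th

The chord tones of E♭m6 are E♭ G♭ B♭ C.
The 5th is B♭. A major second above B♭ is C.
C is the chord's 6th.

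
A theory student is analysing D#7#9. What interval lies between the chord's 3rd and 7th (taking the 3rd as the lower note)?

D#7#9 (D# dominant seventh sharp nine) is spelled D#-F##-A#-C#-E##.
3rd = F##; 7th = C#.
5 letter names make it a fifth; at 6 semitones (a half step narrower than perfect) the quality is diminished.
This 3–7 tritone is the characteristic tension at the heart of the dominant sound.

diminished fifth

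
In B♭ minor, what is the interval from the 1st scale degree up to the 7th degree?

B♭ natural minor: B♭ C D♭ E♭ F G♭ A♭.
That puts B♭ below A♭.
From B♭ to A♭: 10 semitones over a seventh = minor.

m7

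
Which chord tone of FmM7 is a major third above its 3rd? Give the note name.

C

Spelling the chord: F-Ab-C-E.
The 3rd is Ab. A major third above Ab is C.
C is the chord's 5th.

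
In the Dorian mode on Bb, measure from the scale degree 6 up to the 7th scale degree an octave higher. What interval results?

minor ninth

Bb dorian: Bb C Db Eb F G Ab.
So we need the interval from G up to Ab.
9 letter names make it a ninth; at 13 semitones (a half step narrower than major) the quality is minor.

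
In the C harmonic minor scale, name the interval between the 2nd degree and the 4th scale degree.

minor 3rd

Spelling the C harmonic minor scale: C D Eb F G Ab B.
The 2nd degree is D and the scale degree 4 is F.
From D to F: 3 semitones over a third = minor.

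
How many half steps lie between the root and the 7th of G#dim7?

The chord tones of G#dim7 are G#-B-D-F.
G# to F is a diminished seventh: 9 semitones.

9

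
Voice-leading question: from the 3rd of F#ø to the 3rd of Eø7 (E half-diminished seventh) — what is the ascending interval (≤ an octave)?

The 3rd of F#ø is A; the 3rd of Eø7 (E half-diminished seventh) is G.
7 letter names make it a seventh; at 10 semitones (a half step narrower than major) the quality is minor.

minor seventh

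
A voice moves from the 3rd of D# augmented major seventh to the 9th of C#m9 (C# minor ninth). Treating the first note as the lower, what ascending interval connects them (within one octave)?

D# augmented major seventh has F## as its 3rd, and C#m9 (C# minor ninth) has D# as its 9th.
F## up to D# is 8 semitones, a half step narrower than a major sixth, so the interval is minor.

minor sixth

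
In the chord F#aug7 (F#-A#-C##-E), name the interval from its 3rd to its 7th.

That puts A# below E.
From A# to E: 6 semitones over a fifth = diminished.
This 3–7 tritone is the characteristic tension at the heart of the dominant sound.

diminished 5th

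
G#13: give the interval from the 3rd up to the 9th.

G#13 is spelled G# B# D# F# A# E#.
So we need the interval from B# up to A#.
From B# to A#: 10 semitones over a seventh = minor.

minor 7th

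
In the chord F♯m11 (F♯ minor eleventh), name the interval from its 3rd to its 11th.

Spelling the chord: F♯, A, C♯, E, G♯, B.
So we need the interval from A up to B.
From A to B is 14 semitones, exactly the major ninth.

major ninth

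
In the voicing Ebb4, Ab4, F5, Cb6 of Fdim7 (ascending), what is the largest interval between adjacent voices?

major sixth

Adjacent intervals: Ebb4→Ab4 = augmented fourth; Ab4→F5 = major sixth; F5→Cb6 = diminished fifth.
The largest is Ab4 to F5, a major sixth (9 semitones).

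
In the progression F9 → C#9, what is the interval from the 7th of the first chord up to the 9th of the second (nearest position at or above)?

A7

The 7th of F9 is Eb; the 9th of C#9 is D#.
Eb up to D# is 12 semitones, a half step wider than a major seventh, so the interval is augmented.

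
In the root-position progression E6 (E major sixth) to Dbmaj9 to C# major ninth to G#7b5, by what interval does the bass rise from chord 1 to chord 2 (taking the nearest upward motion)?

The roots are E and Db.
From E to Db: 9 semitones over a seventh = diminished.

d7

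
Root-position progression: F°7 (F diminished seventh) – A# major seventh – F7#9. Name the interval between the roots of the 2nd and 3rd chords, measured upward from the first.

The roots are A# and F.
6 letter names make it a sixth; at 7 semitones (a whole step narrower than major) the quality is diminished.

d6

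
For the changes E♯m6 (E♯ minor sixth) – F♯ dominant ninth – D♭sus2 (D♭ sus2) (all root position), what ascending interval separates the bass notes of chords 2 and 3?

The roots are F♯ and D♭.
6 letter names make it a sixth; at 7 semitones (a whole step narrower than major) the quality is diminished.

d6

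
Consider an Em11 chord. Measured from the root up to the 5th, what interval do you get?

Spelling the chord: E–G–B–D–F#–A.
So we need the interval from E up to B.
Counting 5 letters and 7 half steps from E gives a perfect fifth.

perfect 5th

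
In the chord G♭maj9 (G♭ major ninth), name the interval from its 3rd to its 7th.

perfect fifth

The chord tones of G♭maj9 are G♭ B♭ D♭ F A♭.
3rd = B♭; 7th = F.
B♭ up to F spans 5 letter names and 7 semitones — a perfect fifth.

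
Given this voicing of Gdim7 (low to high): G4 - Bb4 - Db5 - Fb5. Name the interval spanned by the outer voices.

The outer voices are G4 and Fb5.
G up to Fb is 9 semitones, a whole step narrower than a major seventh, so the interval is diminished.

d7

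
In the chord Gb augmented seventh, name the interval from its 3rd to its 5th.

The chord tones of Gbaug7 are Gb-Bb-D-Fb.
That puts Bb below D.
From Bb to D is 4 semitones, exactly the major third.

major third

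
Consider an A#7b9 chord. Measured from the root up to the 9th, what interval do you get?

A#7b9 (A# dominant seventh flat nine): A#-C##-E#-G#-B.
Root = A#; 9th = B.
A# up to B is 13 semitones, a half step narrower than a major ninth, so the interval is minor.

minor ninth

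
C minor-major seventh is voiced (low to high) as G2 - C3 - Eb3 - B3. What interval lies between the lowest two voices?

Those voices are G2 and C3.
G up to C spans 4 letter names and 5 semitones — a perfect fourth.

perfect 4th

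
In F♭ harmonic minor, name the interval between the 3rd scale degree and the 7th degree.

The scale runs F♭ G♭ A𝄫 B𝄫 C♭ D𝄫 E♭.
3rd scale degree = A𝄫; 7th scale degree = E♭.
A𝄫 up to E♭ is 8 semitones, a half step wider than a perfect fifth, so the interval is augmented.

augmented 5th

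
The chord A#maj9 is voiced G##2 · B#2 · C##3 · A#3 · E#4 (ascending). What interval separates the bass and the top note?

The outer voices are G##2 and E#4.
G## up to E# is 20 semitones, a half step narrower than a major thirteenth, so the interval is minor.

minor thirteenth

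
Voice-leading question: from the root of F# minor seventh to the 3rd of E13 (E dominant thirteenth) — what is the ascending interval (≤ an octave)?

F# minor seventh has F# as its root, and E13 (E dominant thirteenth) has G# as its 3rd.
From F# to G# is 2 semitones, exactly the major second.

M2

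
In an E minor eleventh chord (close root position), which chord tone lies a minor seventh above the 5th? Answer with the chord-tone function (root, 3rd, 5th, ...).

The chord tones of Em11 (E minor eleventh) are E G B D F# A.
The 5th is B. A minor seventh above B is A.
A is the chord's 11th.

11th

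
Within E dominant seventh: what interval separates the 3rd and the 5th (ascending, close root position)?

minor 3rd

E dominant seventh: E G# B D.
So we need the interval from G# up to B.
3 letter names make it a third; at 3 semitones (a half step narrower than major) the quality is minor.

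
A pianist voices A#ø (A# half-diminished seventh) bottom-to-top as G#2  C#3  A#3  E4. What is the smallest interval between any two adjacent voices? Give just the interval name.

Adjacent intervals: G#2→C#3 = perfect fourth; C#3→A#3 = major sixth; A#3→E4 = diminished fifth.
The smallest is G#2 to C#3, a perfect fourth (5 semitones).

perfect 4th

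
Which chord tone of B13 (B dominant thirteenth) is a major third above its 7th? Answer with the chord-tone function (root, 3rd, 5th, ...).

B13: B–D♯–F♯–A–C♯–G♯.
The 7th is A. A major third above A is C♯.
C♯ is the chord's 9th.

9th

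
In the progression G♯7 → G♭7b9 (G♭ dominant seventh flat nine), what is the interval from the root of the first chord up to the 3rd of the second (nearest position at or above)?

diminished third

The root of G♯7 is G♯; the 3rd of G♭7b9 (G♭ dominant seventh flat nine) is B♭.
3 letter names make it a third; at 2 semitones (a whole step narrower than major) the quality is diminished.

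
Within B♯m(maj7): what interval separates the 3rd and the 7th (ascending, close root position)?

Spelling the chord: B♯-D♯-F𝄪-A𝄪.
That puts D♯ below A𝄪.
5 letter names make it a fifth; at 8 semitones (a half step wider than perfect) the quality is augmented.

augmented 5th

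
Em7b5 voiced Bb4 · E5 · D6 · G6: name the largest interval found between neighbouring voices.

Adjacent intervals: Bb4→E5 = augmented fourth; E5→D6 = minor seventh; D6→G6 = perfect fourth.
The largest is E5 to D6, a minor seventh (10 semitones).

m7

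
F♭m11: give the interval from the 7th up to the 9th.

F♭m11 (F♭ minor eleventh): F♭ A𝄫 C♭ E𝄫 G♭ B𝄫.
7th = E𝄫; 9th = G♭.
E𝄫 up to G♭ spans 3 letter names and 4 semitones — a major third.

major third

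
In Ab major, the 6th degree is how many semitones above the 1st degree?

9

The scale is Ab Bb C Db Eb F G.
Ab up to F is a major sixth — 9 semitones.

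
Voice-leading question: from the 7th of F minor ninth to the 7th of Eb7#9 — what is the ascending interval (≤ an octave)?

F minor ninth has Eb as its 7th, and Eb7#9 has Db as its 7th.
From Eb to Db: 10 semitones over a seventh = minor.

minor seventh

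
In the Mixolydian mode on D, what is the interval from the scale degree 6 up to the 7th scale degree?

Spelling the Mixolydian mode on D: D E F# G A B C.
Scale degree 6 = B; scale degree 7 = C.
2 letter names make it a second; at 1 semitone (a half step narrower than major) the quality is minor.

minor 2nd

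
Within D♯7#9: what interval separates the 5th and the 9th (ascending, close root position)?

Spelling the chord: D♯ F𝄪 A♯ C♯ E𝄪.
So we need the interval from A♯ up to E𝄪.
From A♯ to E𝄪: 8 semitones over a fifth = augmented.

augmented fifth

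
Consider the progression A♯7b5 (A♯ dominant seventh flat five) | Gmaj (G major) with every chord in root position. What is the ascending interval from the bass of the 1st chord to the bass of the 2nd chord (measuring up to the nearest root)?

The roots are A♯ and G.
A♯ up to G is 9 semitones, a whole step narrower than a major seventh, so the interval is diminished.

d7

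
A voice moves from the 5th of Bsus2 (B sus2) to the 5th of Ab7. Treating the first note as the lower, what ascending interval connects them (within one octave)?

diminished seventh

The 5th of Bsus2 (B sus2) is F#; the 5th of Ab7 is Eb.
7 letter names make it a seventh; at 9 semitones (a whole step narrower than major) the quality is diminished.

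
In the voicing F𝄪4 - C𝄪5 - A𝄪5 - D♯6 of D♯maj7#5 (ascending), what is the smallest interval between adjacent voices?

diminished 4th

Adjacent intervals: F𝄪4→C𝄪5 = perfect fifth; C𝄪5→A𝄪5 = major sixth; A𝄪5→D♯6 = diminished fourth.
The smallest is A𝄪5 to D♯6, a diminished fourth (4 semitones).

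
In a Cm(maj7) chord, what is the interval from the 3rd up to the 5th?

CmM7 (C minor-major seventh): C Eb G B.
3rd = Eb; 5th = G.
Counting 3 letters and 4 half steps from Eb gives a major third.

M3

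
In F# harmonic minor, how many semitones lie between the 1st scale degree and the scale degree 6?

8

The scale is F# G# A B C# D E#.
F# up to D is a minor sixth — 8 semitones.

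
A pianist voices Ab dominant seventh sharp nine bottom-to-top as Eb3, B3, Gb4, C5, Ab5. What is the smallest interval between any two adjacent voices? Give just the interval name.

Adjacent intervals: Eb3→B3 = augmented fifth; B3→Gb4 = diminished sixth; Gb4→C5 = augmented fourth; C5→Ab5 = minor sixth.
The smallest is Gb4 to C5, an augmented fourth (6 semitones).

augmented fourth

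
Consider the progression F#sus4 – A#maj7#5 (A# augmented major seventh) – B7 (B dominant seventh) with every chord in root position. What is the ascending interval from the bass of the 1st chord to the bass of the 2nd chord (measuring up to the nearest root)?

The roots are F# and A#.
F# up to A# spans 3 letter names and 4 semitones — a major third.

major third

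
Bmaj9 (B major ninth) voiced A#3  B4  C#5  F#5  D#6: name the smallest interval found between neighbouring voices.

major second

Adjacent intervals: A#3→B4 = minor ninth; B4→C#5 = major second; C#5→F#5 = perfect fourth; F#5→D#6 = major sixth.
The smallest is B4 to C#5, a major second (2 semitones).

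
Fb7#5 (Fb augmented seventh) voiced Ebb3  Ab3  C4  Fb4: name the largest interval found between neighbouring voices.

Adjacent intervals: Ebb3→Ab3 = augmented fourth; Ab3→C4 = major third; C4→Fb4 = diminished fourth.
The largest is Ebb3 to Ab3, an augmented fourth (6 semitones).

augmented 4th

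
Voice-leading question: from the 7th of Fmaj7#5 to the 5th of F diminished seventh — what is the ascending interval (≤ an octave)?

Fmaj7#5 has E as its 7th, and F diminished seventh has C♭ as its 5th.
From E to C♭: 7 semitones over a sixth = diminished.

diminished sixth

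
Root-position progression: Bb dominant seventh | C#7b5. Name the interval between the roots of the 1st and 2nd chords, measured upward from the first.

A2

The roots are Bb and C#.
Bb up to C# is 3 semitones, a half step wider than a major second, so the interval is augmented.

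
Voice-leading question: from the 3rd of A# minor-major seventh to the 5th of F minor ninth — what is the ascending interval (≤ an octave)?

diminished octave

The 3rd of A# minor-major seventh is C#; the 5th of F minor ninth is C.
From C# to C: 11 semitones over an octave = diminished.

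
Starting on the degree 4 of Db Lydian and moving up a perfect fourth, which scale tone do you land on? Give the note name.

C

The scale is Db Eb F G Ab Bb C.
The degree 4 is G; a perfect fourth above that is C — scale degree 7.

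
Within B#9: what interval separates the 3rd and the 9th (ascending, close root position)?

m7

B#9 is spelled B#-D##-F##-A#-C##.
The 3rd is D## and the 9th is C##.
7 letter names make it a seventh; at 10 semitones (a half step narrower than major) the quality is minor.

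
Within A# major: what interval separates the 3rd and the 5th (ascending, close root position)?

A#maj: A#–C##–E#.
That puts C## below E#.
3 letter names make it a third; at 3 semitones (a half step narrower than major) the quality is minor.

minor third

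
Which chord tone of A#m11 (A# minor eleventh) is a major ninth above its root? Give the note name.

B#

The chord tones of A# minor eleventh are A#–C#–E#–G#–B#–D#.
The root is A#. A major ninth above A# is B#.
B# is the chord's 9th.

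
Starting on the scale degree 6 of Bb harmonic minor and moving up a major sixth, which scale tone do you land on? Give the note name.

The scale is Bb C Db Eb F Gb A.
The scale degree 6 is Gb; a major sixth above that is Eb — scale degree 4.

Eb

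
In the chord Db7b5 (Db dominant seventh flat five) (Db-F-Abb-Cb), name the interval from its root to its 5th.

So we need the interval from Db up to Abb.
Db up to Abb is 6 semitones, a half step narrower than a perfect fifth, so the interval is diminished.

diminished fifth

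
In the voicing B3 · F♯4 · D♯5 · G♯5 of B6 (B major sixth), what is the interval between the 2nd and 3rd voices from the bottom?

major 6th

Those voices are F♯4 and D♯5.
F♯ up to D♯ spans 6 letter names and 9 semitones — a major sixth.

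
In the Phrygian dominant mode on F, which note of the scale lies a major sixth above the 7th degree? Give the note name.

The scale is F Gb A Bb C Db Eb.
The 7th degree is Eb; a major sixth above that is C — scale degree 5.

C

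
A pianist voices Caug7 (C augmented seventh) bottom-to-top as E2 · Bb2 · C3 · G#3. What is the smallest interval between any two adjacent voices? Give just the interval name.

Adjacent intervals: E2→Bb2 = diminished fifth; Bb2→C3 = major second; C3→G#3 = augmented fifth.
The smallest is Bb2 to C3, a major second (2 semitones).

major second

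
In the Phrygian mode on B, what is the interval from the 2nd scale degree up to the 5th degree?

The scale runs B C D E F♯ G A.
That puts C below F♯.
From C to F♯: 6 semitones over a fourth = augmented.

augmented fourth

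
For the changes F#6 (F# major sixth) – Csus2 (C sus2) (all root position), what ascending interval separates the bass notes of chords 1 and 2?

d5

The roots are F# and C.
F# up to C is 6 semitones, a half step narrower than a perfect fifth, so the interval is diminished.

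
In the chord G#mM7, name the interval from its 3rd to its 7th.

augmented 5th

G# minor-major seventh is spelled G# B D# F##.
3rd = B; 7th = F##.
B up to F## is 8 semitones, a half step wider than a perfect fifth, so the interval is augmented.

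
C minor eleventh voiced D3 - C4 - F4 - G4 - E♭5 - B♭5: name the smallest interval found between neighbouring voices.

Adjacent intervals: D3→C4 = minor seventh; C4→F4 = perfect fourth; F4→G4 = major second; G4→E♭5 = minor sixth; E♭5→B♭5 = perfect fifth.
The smallest is F4 to G4, a major second (2 semitones).

major second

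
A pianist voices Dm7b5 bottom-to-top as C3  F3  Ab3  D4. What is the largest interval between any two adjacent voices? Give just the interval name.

augmented fourth

Adjacent intervals: C3→F3 = perfect fourth; F3→Ab3 = minor third; Ab3→D4 = augmented fourth.
The largest is Ab3 to D4, an augmented fourth (6 semitones).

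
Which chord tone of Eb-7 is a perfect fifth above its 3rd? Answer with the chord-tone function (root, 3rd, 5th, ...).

7th

Ebm7 is spelled Eb, Gb, Bb, Db.
The 3rd is Gb. A perfect fifth above Gb is Db.
Db is the chord's 7th.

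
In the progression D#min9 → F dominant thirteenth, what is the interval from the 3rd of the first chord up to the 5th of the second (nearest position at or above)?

diminished fifth

D#min9 has F# as its 3rd, and F dominant thirteenth has C as its 5th.
From F# to C: 6 semitones over a fifth = diminished.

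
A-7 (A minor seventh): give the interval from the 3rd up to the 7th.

Am7: A, C, E, G.
That puts C below G.
C up to G spans 5 letter names and 7 semitones — a perfect fifth.

perfect fifth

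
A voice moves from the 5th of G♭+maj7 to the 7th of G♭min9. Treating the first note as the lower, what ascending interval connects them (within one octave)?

The 5th of G♭+maj7 is D; the 7th of G♭min9 is F♭.
3 letter names make it a third; at 2 semitones (a whole step narrower than major) the quality is diminished.

diminished third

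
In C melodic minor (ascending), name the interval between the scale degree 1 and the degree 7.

C melodic minor: C D Eb F G A B.
So we need the interval from C up to B.
Counting 7 letters and 11 half steps from C gives a major seventh.

major seventh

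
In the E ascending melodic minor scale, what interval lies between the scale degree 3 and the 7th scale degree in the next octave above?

E melodic minor: E F♯ G A B C♯ D♯.
That puts G below D♯.
12 letter names make it a twelfth; at 20 semitones (a half step wider than perfect) the quality is augmented.

A12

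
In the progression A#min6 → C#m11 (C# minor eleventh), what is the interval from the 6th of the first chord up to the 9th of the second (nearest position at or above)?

The 6th of A#min6 is F##; the 9th of C#m11 (C# minor eleventh) is D#.
From F## to D#: 8 semitones over a sixth = minor.

m6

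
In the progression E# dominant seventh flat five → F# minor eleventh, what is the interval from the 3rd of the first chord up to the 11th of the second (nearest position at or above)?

E# dominant seventh flat five has G## as its 3rd, and F# minor eleventh has B as its 11th.
3 letter names make it a third; at 2 semitones (a whole step narrower than major) the quality is diminished.

d3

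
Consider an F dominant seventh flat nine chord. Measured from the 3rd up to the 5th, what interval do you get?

Spelling the chord: F–A–C–E♭–G♭.
The 3rd is A and the 5th is C.
A up to C is 3 semitones, a half step narrower than a major third, so the interval is minor.

m3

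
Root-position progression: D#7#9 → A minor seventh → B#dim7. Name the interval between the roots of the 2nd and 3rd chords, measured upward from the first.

A2

The roots are A and B#.
A up to B# is 3 semitones, a half step wider than a major second, so the interval is augmented.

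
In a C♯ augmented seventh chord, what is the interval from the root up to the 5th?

augmented fifth

C♯ augmented seventh: C♯ E♯ G𝄪 B.
So we need the interval from C♯ up to G𝄪.
5 letter names make it a fifth; at 8 semitones (a half step wider than perfect) the quality is augmented.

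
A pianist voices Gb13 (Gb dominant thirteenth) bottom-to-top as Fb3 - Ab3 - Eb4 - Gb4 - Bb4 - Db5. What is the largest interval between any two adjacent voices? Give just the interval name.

perfect fifth

Adjacent intervals: Fb3→Ab3 = major third; Ab3→Eb4 = perfect fifth; Eb4→Gb4 = minor third; Gb4→Bb4 = major third; Bb4→Db5 = minor third.
The largest is Ab3 to Eb4, a perfect fifth (7 semitones).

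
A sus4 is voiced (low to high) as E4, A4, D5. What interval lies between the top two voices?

perfect fourth

Those voices are A4 and D5.
A up to D spans 4 letter names and 5 semitones — a perfect fourth.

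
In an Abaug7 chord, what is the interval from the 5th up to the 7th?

Spelling the chord: Ab–C–E–Gb.
The 5th is E and the 7th is Gb.
From E to Gb: 2 semitones over a third = diminished.

diminished third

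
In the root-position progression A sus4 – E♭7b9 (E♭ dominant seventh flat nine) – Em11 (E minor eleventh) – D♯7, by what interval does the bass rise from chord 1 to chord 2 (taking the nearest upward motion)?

The roots are A and E♭.
5 letter names make it a fifth; at 6 semitones (a half step narrower than perfect) the quality is diminished.

diminished fifth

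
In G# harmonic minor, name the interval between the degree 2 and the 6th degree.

The scale runs G# A# B C# D# E F##.
Degree 2 = A#; 6th degree = E.
5 letter names make it a fifth; at 6 semitones (a half step narrower than perfect) the quality is diminished.

diminished 5th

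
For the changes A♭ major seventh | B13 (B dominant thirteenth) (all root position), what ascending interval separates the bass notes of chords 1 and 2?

The roots are A♭ and B.
A♭ up to B is 3 semitones, a half step wider than a major second, so the interval is augmented.

augmented second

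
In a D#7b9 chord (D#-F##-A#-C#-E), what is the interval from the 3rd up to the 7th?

diminished fifth

3rd = F##; 7th = C#.
F## up to C# is 6 semitones, a half step narrower than a perfect fifth, so the interval is diminished.
That tritone between 3rd and 7th is what gives the dominant seventh its pull toward resolution.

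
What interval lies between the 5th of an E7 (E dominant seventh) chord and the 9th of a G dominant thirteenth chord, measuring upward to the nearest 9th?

E7 (E dominant seventh) has B as its 5th, and G dominant thirteenth has A as its 9th.
7 letter names make it a seventh; at 10 semitones (a half step narrower than major) the quality is minor.

minor seventh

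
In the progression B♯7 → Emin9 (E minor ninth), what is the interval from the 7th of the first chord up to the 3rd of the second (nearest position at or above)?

B♯7 has A♯ as its 7th, and Emin9 (E minor ninth) has G as its 3rd.
A♯ up to G is 9 semitones, a whole step narrower than a major seventh, so the interval is diminished.

d7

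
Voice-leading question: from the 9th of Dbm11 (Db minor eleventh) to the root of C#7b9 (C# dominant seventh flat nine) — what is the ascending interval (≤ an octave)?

augmented 6th

The 9th of Dbm11 (Db minor eleventh) is Eb; the root of C#7b9 (C# dominant seventh flat nine) is C#.
Eb up to C# is 10 semitones, a half step wider than a major sixth, so the interval is augmented.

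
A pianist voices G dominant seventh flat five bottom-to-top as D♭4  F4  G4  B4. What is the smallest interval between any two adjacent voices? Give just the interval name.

major second

Adjacent intervals: D♭4→F4 = major third; F4→G4 = major second; G4→B4 = major third.
The smallest is F4 to G4, a major second (2 semitones).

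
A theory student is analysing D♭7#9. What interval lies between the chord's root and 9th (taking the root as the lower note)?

Spelling the chord: D♭, F, A♭, C♭, E.
So we need the interval from D♭ up to E.
From D♭ to E: 15 semitones over a ninth = augmented.

A9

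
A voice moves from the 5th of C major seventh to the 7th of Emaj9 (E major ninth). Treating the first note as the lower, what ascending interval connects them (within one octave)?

augmented fifth

C major seventh has G as its 5th, and Emaj9 (E major ninth) has D# as its 7th.
From G to D#: 8 semitones over a fifth = augmented.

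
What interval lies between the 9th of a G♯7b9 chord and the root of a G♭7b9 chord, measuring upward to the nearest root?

diminished seventh

The 9th of G♯7b9 is A; the root of G♭7b9 is G♭.
From A to G♭: 9 semitones over a seventh = diminished.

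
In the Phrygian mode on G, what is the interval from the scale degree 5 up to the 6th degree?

The scale runs G Ab Bb C D Eb F.
The scale degree 5 is D and the scale degree 6 is Eb.
2 letter names make it a second; at 1 semitone (a half step narrower than major) the quality is minor.

minor second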